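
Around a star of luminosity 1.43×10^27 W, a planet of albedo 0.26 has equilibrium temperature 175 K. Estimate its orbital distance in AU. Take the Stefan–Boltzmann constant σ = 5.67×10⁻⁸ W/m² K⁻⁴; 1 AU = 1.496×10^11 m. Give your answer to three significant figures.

Required flux: S = 4σT⁴/(1−α) = 287.5 W/m².
From L = 4πd²S, d = √(1.43×10^27/(4π·287.5)) = 6.292×10^11 m = 4.206 AU.

4.21 AU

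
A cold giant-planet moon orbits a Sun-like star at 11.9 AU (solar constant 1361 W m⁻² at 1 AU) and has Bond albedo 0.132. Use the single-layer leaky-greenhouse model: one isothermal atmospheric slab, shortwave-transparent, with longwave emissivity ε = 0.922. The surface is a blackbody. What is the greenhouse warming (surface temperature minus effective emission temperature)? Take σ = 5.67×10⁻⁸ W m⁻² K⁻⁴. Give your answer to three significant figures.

Flux at the orbit: S = 1361/(11.9)² = 9.611 W m⁻².
The planet radiates to space at T_e = [S(1−α)/(4σ)]^(1/4) = 77.88 K.
The surface balance (absorbed SW + ε·downward IR = σT_s⁴) with T_a⁴ = T_s⁴/2 reduces to T_s = T_e·[2/(2−ε)]^¼ = 90.89 K.
T_s − T_e = 90.89 − 77.88 = 13.01 K.

13.0 kelvin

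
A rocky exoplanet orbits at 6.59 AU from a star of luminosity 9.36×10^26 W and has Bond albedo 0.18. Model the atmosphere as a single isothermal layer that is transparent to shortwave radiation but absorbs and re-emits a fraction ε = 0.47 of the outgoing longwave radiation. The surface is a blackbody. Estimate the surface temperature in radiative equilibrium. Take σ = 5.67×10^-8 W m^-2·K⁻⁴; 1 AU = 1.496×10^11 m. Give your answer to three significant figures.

138 kelvin

Orbital distance: d = 6.59 AU = 9.859×10^11 m.
S = L/(4πd²) = 76.64 W m^-2.
At the top of the atmosphere, σT_e⁴ = S(1−α)/4 = 15.71 W m^-2, giving T_e = 129.0 K.
For a single slab of emissivity ε, T_s⁴ = 2T_e⁴/(2−ε); thus T_s = 129.0·(1.307)^(1/4) = 138.0 K.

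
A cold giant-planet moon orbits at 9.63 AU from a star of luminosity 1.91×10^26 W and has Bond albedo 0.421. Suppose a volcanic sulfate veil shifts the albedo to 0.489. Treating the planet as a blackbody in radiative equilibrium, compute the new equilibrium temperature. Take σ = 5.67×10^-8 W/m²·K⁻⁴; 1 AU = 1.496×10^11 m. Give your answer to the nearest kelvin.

d = 9.63 × 1.496×10^11 m = 1.441×10^12 m.
S = L/(4πd²) = 7.323 W/m².
T₂ = [S(1−α₂)/(4σ)]^(1/4) = [7.323·0.511/(4σ)]^(1/4) = 63.73 K.

64 K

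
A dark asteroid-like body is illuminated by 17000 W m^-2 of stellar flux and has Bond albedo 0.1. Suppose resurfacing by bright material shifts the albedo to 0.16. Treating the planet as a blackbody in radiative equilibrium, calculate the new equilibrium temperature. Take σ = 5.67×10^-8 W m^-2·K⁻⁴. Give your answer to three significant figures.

New equilibrium: T₂ = [(1−0.16)·17000/(4σ)]^(1/4) = 500.9 K.

501 K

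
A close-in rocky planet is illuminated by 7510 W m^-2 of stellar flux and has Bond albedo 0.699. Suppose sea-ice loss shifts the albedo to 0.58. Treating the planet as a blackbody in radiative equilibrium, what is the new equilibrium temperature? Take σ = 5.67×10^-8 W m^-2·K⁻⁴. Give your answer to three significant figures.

T₂ = [S(1−α₂)/(4σ)]^(1/4) = [7510·0.42/(4σ)]^(1/4) = 343.4 K.

343 kelvin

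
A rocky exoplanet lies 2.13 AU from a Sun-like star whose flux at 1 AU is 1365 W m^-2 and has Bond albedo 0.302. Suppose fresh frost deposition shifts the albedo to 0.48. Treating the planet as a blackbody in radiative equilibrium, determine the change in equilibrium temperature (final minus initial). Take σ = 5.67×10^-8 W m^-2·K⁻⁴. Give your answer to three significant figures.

-12.4 K

Irradiance scales as 1/d², so S = 1365 W m^-2 × (1/2.13)² = 300.9 W m^-2.
With α = 0.302, T₁ = 174.4 K.
Final:   T₂ = [S(1−0.48)/(4σ)]^(1/4) = 162.1 K.
ΔT = T₂ − T₁ = -12.38 K.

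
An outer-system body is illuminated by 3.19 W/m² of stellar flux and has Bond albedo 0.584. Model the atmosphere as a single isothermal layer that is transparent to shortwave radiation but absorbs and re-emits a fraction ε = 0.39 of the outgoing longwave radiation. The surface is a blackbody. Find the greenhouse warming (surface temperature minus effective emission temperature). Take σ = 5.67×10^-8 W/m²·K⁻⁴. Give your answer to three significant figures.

2.74 K

At the top of the atmosphere, σT_e⁴ = S(1−α)/4 = 0.3318 W/m², giving T_e = 49.18 K.
For a single slab of emissivity ε, T_s⁴ = 2T_e⁴/(2−ε); thus T_s = 49.18·(1.242)^(1/4) = 51.92 K.
Greenhouse warming: T_s − T_e = 2.741 K.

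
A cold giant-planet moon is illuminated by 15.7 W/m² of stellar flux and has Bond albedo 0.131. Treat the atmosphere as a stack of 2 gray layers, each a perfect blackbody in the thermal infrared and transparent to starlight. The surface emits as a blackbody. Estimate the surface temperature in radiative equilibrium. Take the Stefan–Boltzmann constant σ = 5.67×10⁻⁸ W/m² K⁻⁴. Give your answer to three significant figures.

116 kelvin

OLR = S(1−α)/4 = 3.411 W/m²; the top layer radiates at T_e = 88.07 K.
For an N-layer opaque stack, T_s⁴ = (N+1)T_e⁴, hence T_s = (3)^(1/4)×88.07 K = 115.9 K.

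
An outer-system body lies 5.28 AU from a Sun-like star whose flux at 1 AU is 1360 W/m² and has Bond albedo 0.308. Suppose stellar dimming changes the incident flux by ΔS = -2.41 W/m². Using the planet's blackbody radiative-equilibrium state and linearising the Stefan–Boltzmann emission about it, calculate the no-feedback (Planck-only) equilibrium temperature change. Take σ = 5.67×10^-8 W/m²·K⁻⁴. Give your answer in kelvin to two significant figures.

Flux at the orbit: S = 1360/(5.28)² = 48.78 W/m².
Unperturbed T_e = [48.78·(1−0.308)/(4σ)]^¼ = 110.5 K.
TOA radiative forcing: ΔF = (1−α)ΔS/4 = 0.692·(-2.41)/4 = -0.4169 W/m².
The Planck feedback parameter is 4σT_e³ = 0.3056 W/m²/K.
So ΔT₀ = -0.4169/0.3056 = -1.36 K.

-1.4 K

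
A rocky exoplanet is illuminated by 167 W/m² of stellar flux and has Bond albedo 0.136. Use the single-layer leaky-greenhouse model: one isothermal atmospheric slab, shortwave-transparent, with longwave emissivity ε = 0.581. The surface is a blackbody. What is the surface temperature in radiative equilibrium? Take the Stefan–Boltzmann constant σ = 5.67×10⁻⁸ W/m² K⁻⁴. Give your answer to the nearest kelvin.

173 K

At the top of the atmosphere, σT_e⁴ = S(1−α)/4 = 36.07 W/m², giving T_e = 158.8 K.
Surface balance with a leaky layer gives σT_s⁴ = σT_e⁴·2/(2−ε), so T_s = T_e·[2/(2−0.581)]^(1/4) = 173.0 K.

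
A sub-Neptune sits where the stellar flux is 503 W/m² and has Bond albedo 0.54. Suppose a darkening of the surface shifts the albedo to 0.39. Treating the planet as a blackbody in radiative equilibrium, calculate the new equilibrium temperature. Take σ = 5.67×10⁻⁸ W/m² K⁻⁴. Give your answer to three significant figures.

New equilibrium: T₂ = [(1−0.39)·503.0/(4σ)]^(1/4) = 191.8 K.

192 K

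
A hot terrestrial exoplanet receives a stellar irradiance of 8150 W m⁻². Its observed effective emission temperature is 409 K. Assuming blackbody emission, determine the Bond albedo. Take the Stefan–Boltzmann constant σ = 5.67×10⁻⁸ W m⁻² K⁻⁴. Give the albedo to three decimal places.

Rearranging the radiative balance, α = 1 − 4σT⁴/S.
4σT⁴ = 4·5.67×10⁻⁸·(409)⁴ = 6347 W m⁻².
Hence α = 1 − 6347/8150 = 0.2213.

0.221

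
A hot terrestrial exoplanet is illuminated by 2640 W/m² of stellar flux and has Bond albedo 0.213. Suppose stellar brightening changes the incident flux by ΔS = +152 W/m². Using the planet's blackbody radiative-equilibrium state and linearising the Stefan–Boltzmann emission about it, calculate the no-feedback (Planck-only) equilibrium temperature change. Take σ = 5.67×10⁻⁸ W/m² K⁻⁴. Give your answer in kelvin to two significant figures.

Reference equilibrium: T_e = [S(1−α)/(4σ)]^(1/4) = 309.4 K.
Only a fraction (1−α) is absorbed and it's spread over 4πR², so ΔF = (1−α)ΔS/4 = 29.91 W/m².
Planck response: λ_P = 4σT_e³ = 4·5.67×10⁻⁸·(309.4)³ = 6.716 W/m²/K.
So ΔT₀ = 29.91/6.716 = 4.45 K.

4.5 K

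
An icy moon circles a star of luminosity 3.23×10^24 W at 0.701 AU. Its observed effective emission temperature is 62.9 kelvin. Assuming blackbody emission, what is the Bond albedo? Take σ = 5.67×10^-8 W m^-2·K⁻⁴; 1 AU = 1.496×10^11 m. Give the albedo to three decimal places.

Orbital distance: d = 0.701 AU = 1.049×10^11 m.
Flux at the orbit: S = L/(4πd²) = 3.23×10^24/(4π·(1.05×10^11)²) = 23.37 W m^-2.
From σT⁴ = S(1−α)/4 we invert for α: 1−α = 4σT⁴/S.
4σT⁴ = 4·5.67×10⁻⁸·(62.9)⁴ = 3.550 W m^-2.
1−α = 3.550/23.37 = 0.1519, so α = 0.8481.

0.848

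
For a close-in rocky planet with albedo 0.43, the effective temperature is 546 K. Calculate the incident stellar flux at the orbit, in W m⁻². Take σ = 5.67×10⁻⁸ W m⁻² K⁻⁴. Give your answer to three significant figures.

Invert the energy balance for S: S = 4σT⁴/(1−α).
The emitted flux is σT⁴ = 5039 W m⁻².
So S = 4×5039/(1−0.43) = 35360 W m⁻².

35400 W m⁻²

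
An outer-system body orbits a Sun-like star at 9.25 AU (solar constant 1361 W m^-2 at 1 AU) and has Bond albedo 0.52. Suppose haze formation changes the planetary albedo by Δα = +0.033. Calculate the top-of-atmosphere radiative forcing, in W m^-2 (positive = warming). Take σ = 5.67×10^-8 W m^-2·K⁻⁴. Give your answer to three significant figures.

-0.131 W m^-2

Flux at the orbit: S = 1361/(9.25)² = 15.91 W m^-2.
The change in absorbed flux is Δ[S(1−α)/4] = −SΔα/4 = -0.1312 W m^-2.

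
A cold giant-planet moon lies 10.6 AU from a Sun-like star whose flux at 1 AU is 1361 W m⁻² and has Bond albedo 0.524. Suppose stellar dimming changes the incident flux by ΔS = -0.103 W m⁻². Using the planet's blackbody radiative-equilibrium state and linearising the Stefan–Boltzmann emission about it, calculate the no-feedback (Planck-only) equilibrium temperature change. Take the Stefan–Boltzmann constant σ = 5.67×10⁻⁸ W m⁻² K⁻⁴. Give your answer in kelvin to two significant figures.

Irradiance scales as 1/d², so S = 1361 W m⁻² × (1/10.6)² = 12.11 W m⁻².
Reference equilibrium: T_e = [S(1−α)/(4σ)]^(1/4) = 71.01 K.
Only a fraction (1−α) is absorbed and it's spread over 4πR², so ΔF = (1−α)ΔS/4 = -0.01226 W m⁻².
Planck response: λ_P = 4σT_e³ = 4·5.67×10⁻⁸·(71.01)³ = 0.08120 W m⁻²/K.
ΔT₀ = ΔF/λ_P = -0.01226/0.08120 = -0.151 K.

-0.15 K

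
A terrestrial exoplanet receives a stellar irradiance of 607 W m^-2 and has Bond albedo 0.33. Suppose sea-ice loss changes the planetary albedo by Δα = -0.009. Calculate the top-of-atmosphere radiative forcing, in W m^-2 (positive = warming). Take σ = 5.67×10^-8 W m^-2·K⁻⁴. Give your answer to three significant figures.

TOA radiative forcing: ΔF = −S·Δα/4 = −607.0·(-0.009)/4 = 1.366 W m^-2.

1.37 W m^-2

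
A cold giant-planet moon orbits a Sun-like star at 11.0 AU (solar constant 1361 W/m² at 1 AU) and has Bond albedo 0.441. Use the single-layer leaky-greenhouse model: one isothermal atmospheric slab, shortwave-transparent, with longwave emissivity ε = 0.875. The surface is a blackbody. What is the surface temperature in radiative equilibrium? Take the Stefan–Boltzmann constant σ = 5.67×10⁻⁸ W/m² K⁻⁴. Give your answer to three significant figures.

Flux at the orbit: S = 1361/(11.0)² = 11.25 W/m².
At the top of the atmosphere, σT_e⁴ = S(1−α)/4 = 1.572 W/m², giving T_e = 72.56 K.
For a single slab of emissivity ε, T_s⁴ = 2T_e⁴/(2−ε); thus T_s = 72.56·(1.778)^(1/4) = 83.79 K.

83.8 K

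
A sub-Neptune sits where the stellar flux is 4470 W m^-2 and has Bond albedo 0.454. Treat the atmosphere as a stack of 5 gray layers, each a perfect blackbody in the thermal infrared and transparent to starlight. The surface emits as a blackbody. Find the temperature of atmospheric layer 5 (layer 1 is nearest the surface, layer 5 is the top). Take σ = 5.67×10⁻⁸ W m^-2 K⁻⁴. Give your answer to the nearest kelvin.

322 K

Top-of-atmosphere balance: σT_e⁴ = S(1−α)/4 = 610.2 W m^-2 → T_e = 322.1 K.
In the N-layer model, layer k (counted from the surface) has T_k = (N+1−k)^(1/4)·T_e.
With k = 5: T_5 = (5+1−5)^¼·322.1 K = 322.1 K.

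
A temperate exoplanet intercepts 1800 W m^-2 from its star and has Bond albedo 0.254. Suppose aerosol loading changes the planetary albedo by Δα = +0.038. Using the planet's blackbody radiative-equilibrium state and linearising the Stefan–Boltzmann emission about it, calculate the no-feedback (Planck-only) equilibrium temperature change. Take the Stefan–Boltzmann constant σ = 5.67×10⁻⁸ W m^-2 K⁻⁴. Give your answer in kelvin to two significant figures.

Unperturbed T_e = [1800·(1−0.254)/(4σ)]^¼ = 277.4 K.
The change in absorbed flux is Δ[S(1−α)/4] = −SΔα/4 = -17.10 W m^-2.
The Planck feedback parameter is 4σT_e³ = 4.841 W m^-2/K.
So ΔT₀ = -17.10/4.841 = -3.53 K.

-3.5 K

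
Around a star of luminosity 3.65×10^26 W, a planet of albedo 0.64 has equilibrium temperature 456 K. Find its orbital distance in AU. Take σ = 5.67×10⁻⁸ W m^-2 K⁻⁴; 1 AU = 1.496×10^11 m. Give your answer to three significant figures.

Required flux: S = 4σT⁴/(1−α) = 27240 W m^-2.
Then d = [L/(4πS)]^(1/2) = 3.265×10^10 m, i.e. 0.2183 AU.

0.218 AU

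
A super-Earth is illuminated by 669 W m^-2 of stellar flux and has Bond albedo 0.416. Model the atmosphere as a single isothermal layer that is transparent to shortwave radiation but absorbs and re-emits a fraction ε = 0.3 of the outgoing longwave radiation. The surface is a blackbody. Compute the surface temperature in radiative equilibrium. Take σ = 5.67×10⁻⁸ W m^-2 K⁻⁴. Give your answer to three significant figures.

212 K

The planet radiates to space at T_e = [S(1−α)/(4σ)]^(1/4) = 203.7 K.
The surface balance (absorbed SW + ε·downward IR = σT_s⁴) with T_a⁴ = T_s⁴/2 reduces to T_s = T_e·[2/(2−ε)]^¼ = 212.2 K.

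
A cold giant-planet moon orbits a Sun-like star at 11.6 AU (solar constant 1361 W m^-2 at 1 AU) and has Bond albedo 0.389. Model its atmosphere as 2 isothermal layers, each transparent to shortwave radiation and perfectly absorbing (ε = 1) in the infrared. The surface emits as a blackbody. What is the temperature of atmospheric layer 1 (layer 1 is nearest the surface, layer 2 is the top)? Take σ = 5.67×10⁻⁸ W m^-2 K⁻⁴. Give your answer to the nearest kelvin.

86 K

Irradiance scales as 1/d², so S = 1361 W m^-2 × (1/11.6)² = 10.11 W m^-2.
The effective emission temperature is T_e = [S(1−α)/(4σ)]^¼ = 72.25 K.
Each opaque layer satisfies 2T_j⁴ = T_{j−1}⁴ + T_{j+1}⁴, giving T_k⁴ = (N+1−k)T_e⁴.
T_1 = (2)^(1/4)·72.25 = 85.92 K.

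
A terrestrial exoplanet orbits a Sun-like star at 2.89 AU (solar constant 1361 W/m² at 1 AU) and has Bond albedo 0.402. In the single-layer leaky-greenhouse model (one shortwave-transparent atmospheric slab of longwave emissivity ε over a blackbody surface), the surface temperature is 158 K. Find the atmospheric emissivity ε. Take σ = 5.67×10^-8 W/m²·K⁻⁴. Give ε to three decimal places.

0.621

By the inverse-square law, S = 1361/2.89² = 163.0 W/m².
TOA balance gives T_e = 144.0 K.
T_s⁴ = T_e⁴·2/(2−ε) → ε = 2 − 2(T_e/T_s)⁴ = 2 − 2·(144.0/158)⁴ = 0.6211.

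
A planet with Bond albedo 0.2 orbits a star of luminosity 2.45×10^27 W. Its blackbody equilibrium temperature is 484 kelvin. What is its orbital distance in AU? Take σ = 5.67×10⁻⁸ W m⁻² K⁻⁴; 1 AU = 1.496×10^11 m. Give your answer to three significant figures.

0.748 AU

Required flux: S = 4σT⁴/(1−α) = 15560 W m⁻².
Then d = [L/(4πS)]^(1/2) = 1.119×10^11 m, i.e. 0.7483 AU.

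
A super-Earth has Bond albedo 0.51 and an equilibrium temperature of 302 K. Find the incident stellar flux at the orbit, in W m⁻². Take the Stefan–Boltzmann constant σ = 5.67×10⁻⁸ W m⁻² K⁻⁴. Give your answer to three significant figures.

From S(1−α)/4 = σT⁴: S = 4σT⁴/(1−α).
The emitted flux is σT⁴ = 471.6 W m⁻².
So S = 4×471.6/(1−0.51) = 3850 W m⁻².

3850 W m⁻²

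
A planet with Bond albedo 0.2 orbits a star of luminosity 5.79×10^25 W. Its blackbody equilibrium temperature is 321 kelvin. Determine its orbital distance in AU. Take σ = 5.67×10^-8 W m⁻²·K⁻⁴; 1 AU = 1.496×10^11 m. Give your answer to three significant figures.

0.262 AU

The flux needed for this T is 4σT⁴/(1−0.2) = 3010 W m⁻².
From L = 4πd²S, d = √(5.79×10^25/(4π·3010)) = 3.912×10^10 m = 0.2615 AU.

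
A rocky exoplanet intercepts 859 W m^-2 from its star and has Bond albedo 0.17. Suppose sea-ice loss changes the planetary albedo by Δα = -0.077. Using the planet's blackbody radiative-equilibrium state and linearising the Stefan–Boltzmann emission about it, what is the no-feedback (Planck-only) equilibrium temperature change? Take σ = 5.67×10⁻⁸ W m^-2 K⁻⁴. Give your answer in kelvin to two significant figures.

Reference equilibrium: T_e = [S(1−α)/(4σ)]^(1/4) = 236.8 K.
The change in absorbed flux is Δ[S(1−α)/4] = −SΔα/4 = 16.54 W m^-2.
Linearising σT⁴ gives d(σT⁴)/dT = 4σT_e³ = 3.011 W m^-2 per K.
So ΔT₀ = 16.54/3.011 = 5.49 K.

5.5 kelvin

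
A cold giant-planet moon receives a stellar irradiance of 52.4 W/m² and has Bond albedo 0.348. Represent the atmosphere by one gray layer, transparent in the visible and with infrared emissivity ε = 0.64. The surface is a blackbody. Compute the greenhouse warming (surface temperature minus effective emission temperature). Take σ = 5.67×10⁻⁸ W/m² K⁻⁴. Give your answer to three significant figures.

The planet radiates to space at T_e = [S(1−α)/(4σ)]^(1/4) = 110.8 K.
Surface balance with a leaky layer gives σT_s⁴ = σT_e⁴·2/(2−ε), so T_s = T_e·[2/(2−0.64)]^(1/4) = 122.0 K.
The atmosphere warms the surface by 11.21 K.

11.2 kelvin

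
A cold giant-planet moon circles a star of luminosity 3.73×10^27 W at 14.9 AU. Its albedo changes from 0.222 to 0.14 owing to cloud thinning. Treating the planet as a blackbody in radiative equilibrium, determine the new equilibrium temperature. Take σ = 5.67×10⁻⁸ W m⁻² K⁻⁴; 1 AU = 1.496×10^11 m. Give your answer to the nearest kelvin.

d = 14.9 × 1.496×10^11 m = 2.229×10^12 m.
S = L/(4πd²) = 59.74 W m⁻².
New equilibrium: T₂ = [(1−0.14)·59.74/(4σ)]^(1/4) = 122.7 K.

123 K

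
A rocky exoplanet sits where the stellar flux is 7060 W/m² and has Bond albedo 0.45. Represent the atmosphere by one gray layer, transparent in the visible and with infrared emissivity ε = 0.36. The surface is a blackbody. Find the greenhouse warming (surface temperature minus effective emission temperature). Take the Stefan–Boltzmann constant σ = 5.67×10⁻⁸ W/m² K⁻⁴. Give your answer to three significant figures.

18.4 K

Effective emission temperature (TOA balance): σT_e⁴ = S(1−α)/4 = 970.8 W/m² → T_e = 361.7 K.
The surface balance (absorbed SW + ε·downward IR = σT_s⁴) with T_a⁴ = T_s⁴/2 reduces to T_s = T_e·[2/(2−ε)]^¼ = 380.1 K.
Greenhouse warming: T_s − T_e = 18.40 K.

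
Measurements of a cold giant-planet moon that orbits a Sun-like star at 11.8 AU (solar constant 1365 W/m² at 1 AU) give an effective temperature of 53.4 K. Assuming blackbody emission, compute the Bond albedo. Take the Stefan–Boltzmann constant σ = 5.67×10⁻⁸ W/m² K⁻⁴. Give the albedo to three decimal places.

Irradiance scales as 1/d², so S = 1365 W/m² × (1/11.8)² = 9.803 W/m².
Energy balance: S(1−α)/4 = σT⁴, so 1−α = 4σT⁴/S.
σT⁴ = 0.4611 W/m², so 4σT⁴ = 1.844 W/m².
1−α = 1.844/9.803 = 0.1881, so α = 0.8119.

0.812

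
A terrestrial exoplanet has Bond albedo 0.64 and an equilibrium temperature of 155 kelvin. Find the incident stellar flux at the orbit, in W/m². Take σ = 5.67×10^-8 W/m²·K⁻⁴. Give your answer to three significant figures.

364 W/m²

From S(1−α)/4 = σT⁴: S = 4σT⁴/(1−α).
The emitted flux is σT⁴ = 32.73 W/m².
S = 4·32.73/0.36 = 363.6 W/m².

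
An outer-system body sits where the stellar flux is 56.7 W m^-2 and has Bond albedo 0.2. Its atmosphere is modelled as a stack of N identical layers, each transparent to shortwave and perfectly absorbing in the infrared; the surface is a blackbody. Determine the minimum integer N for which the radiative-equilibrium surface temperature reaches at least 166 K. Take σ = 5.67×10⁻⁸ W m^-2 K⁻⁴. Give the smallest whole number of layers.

3

Top-of-atmosphere balance: σT_e⁴ = S(1−α)/4 = 11.34 W m^-2 → T_e = 118.9 K.
Need (N+1)T_e⁴ ≥ T_s⁴, i.e. N+1 ≥ (166/118.9)⁴ = 3.797.
Rounding up, N = 3.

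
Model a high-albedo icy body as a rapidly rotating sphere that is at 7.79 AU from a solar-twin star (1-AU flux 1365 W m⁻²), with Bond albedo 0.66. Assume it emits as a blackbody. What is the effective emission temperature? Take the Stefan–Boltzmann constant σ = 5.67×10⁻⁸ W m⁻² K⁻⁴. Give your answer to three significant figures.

76.2 kelvin

Irradiance scales as 1/d², so S = 1365 W m⁻² × (1/7.79)² = 22.49 W m⁻².
Averaging over the sphere, the absorbed flux is S(1−α)/4 = 1.912 W m⁻².
In equilibrium σT⁴ equals this, so T = 76.20 K.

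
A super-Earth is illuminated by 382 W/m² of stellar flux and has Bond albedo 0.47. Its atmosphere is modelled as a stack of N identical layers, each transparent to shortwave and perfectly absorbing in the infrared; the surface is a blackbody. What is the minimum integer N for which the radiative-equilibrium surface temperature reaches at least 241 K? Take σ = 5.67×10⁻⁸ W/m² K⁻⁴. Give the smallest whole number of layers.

The effective emission temperature is T_e = [S(1−α)/(4σ)]^¼ = 172.9 K.
Need (N+1)T_e⁴ ≥ T_s⁴, i.e. N+1 ≥ (241/172.9)⁴ = 3.779.
The minimum whole number is N = 3.

3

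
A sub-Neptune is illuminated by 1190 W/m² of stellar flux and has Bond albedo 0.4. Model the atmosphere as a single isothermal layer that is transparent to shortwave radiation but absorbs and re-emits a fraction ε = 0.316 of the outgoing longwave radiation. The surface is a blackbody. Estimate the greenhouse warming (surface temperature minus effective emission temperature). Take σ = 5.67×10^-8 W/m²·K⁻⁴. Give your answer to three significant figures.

10.4 kelvin

The planet radiates to space at T_e = [S(1−α)/(4σ)]^(1/4) = 236.9 K.
For a single slab of emissivity ε, T_s⁴ = 2T_e⁴/(2−ε); thus T_s = 236.9·(1.188)^(1/4) = 247.3 K.
The atmosphere warms the surface by 10.41 K.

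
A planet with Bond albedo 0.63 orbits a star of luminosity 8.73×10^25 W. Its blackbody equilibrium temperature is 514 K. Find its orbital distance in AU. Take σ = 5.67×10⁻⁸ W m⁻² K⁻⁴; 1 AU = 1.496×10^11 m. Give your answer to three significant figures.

Required flux: S = 4σT⁴/(1−α) = 42790 W m⁻².
Then d = [L/(4πS)]^(1/2) = 1.274×10^10 m, i.e. 0.08518 AU.

0.0852 AU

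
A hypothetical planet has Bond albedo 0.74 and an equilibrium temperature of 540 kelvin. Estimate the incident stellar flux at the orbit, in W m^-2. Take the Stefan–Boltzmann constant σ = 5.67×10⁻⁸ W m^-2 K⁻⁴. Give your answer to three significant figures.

74200 W m^-2

Invert the energy balance for S: S = 4σT⁴/(1−α).
The emitted flux is σT⁴ = 4821 W m^-2.
S = 4·4821/0.26 = 74170 W m^-2.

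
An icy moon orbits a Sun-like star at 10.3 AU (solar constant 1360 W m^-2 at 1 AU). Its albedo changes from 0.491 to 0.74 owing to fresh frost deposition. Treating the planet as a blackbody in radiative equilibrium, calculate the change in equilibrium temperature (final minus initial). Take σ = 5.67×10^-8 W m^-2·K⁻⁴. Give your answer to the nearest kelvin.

-11 K

By the inverse-square law, S = 1360/10.3² = 12.82 W m^-2.
With α = 0.491, T₁ = 73.24 K.
With α = 0.74, T₂ = 61.92 K.
ΔT = T₂ − T₁ = -11.32 K.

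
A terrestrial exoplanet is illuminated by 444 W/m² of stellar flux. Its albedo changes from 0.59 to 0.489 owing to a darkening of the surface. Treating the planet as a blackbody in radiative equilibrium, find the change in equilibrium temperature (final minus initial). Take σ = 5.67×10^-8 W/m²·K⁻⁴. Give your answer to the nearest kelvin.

10 K

Initial: T₁ = [S(1−0.59)/(4σ)]^(1/4) = 168.3 K.
Final:   T₂ = [S(1−0.489)/(4σ)]^(1/4) = 177.8 K.
ΔT = T₂ − T₁ = 9.526 K.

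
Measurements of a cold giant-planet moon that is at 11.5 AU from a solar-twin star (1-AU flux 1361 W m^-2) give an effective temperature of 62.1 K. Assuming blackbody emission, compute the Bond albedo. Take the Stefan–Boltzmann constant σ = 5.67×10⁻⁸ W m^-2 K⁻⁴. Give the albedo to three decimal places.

0.672

By the inverse-square law, S = 1361/11.5² = 10.29 W m^-2.
Rearranging the radiative balance, α = 1 − 4σT⁴/S.
σT⁴ = 0.8432 W m^-2, so 4σT⁴ = 3.373 W m^-2.
Hence α = 1 − 3.373/10.29 = 0.6722.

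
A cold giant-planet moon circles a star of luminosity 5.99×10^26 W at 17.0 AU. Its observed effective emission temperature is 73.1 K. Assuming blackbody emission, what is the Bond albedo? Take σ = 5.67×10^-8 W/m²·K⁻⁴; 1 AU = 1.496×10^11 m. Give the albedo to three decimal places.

d = 17.0 × 1.496×10^11 m = 2.543×10^12 m.
Flux at the orbit: S = L/(4πd²) = 5.99×10^26/(4π·(2.54×10^12)²) = 7.370 W/m².
Energy balance: S(1−α)/4 = σT⁴, so 1−α = 4σT⁴/S.
4σT⁴ = 4·5.67×10⁻⁸·(73.1)⁴ = 6.476 W/m².
Hence α = 1 − 6.476/7.370 = 0.1213.

0.121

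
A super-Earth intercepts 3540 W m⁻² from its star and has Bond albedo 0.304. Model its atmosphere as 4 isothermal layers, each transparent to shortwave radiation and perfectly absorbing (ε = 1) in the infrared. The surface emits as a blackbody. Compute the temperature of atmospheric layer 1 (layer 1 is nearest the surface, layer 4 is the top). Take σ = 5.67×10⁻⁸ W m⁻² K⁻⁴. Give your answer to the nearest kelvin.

Top-of-atmosphere balance: σT_e⁴ = S(1−α)/4 = 616.0 W m⁻² → T_e = 322.8 K.
Each opaque layer satisfies 2T_j⁴ = T_{j−1}⁴ + T_{j+1}⁴, giving T_k⁴ = (N+1−k)T_e⁴.
T_1 = (4)^(1/4)·322.8 = 456.6 K.

457 K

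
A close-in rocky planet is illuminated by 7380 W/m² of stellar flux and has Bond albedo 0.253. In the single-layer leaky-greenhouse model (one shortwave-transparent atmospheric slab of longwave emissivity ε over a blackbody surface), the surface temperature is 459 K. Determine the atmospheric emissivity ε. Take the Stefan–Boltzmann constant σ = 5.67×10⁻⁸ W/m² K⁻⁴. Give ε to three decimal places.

0.905

First, T_e = [7380·(1−0.253)/(4σ)]^(1/4) = 394.9 K.
Inverting T_s⁴ = 2T_e⁴/(2−ε): (T_e/T_s)⁴ = 0.5476, so ε = 2(1 − 0.5476) = 0.9048.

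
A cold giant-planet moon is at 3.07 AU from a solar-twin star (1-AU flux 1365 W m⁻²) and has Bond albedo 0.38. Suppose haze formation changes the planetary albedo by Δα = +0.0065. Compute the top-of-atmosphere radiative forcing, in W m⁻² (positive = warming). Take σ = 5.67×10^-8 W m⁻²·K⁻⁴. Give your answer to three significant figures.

Flux at the orbit: S = 1365/(3.07)² = 144.8 W m⁻².
The change in absorbed flux is Δ[S(1−α)/4] = −SΔα/4 = -0.2353 W m⁻².

-0.235 W m⁻²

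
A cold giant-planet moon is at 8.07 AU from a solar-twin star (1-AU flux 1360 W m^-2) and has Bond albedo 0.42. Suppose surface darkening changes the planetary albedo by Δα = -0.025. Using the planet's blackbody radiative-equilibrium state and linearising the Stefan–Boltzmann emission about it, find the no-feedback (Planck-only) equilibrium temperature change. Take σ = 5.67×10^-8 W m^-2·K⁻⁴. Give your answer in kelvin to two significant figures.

0.92 K

Flux at the orbit: S = 1360/(8.07)² = 20.88 W m^-2.
Unperturbed T_e = [20.88·(1−0.42)/(4σ)]^¼ = 85.49 K.
TOA radiative forcing: ΔF = −S·Δα/4 = −20.88·(-0.025)/4 = 0.1305 W m^-2.
Linearising σT⁴ gives d(σT⁴)/dT = 4σT_e³ = 0.1417 W m^-2 per K.
ΔT₀ = ΔF/λ_P = 0.1305/0.1417 = 0.921 K.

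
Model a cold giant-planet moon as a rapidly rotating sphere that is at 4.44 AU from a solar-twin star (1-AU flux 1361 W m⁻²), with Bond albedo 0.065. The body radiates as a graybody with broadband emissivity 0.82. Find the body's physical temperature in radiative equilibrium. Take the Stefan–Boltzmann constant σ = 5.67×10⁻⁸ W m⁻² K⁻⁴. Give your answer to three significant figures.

Irradiance scales as 1/d², so S = 1361 W m⁻² × (1/4.44)² = 69.04 W m⁻².
Averaging over the sphere, the absorbed flux is S(1−α)/4 = 16.14 W m⁻².
Radiative balance εσT⁴ = 16.14 gives T = [16.14/(0.82·σ)]^(1/4) = 136.5 K.

136 K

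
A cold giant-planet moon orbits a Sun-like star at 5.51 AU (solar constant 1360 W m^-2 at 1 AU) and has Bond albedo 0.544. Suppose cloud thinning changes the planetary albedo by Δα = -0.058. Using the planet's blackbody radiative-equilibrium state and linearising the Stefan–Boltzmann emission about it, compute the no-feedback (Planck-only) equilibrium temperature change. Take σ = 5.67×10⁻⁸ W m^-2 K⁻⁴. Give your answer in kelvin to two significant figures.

Irradiance scales as 1/d², so S = 1360 W m^-2 × (1/5.51)² = 44.80 W m^-2.
Unperturbed T_e = [44.80·(1−0.544)/(4σ)]^¼ = 97.42 K.
The change in absorbed flux is Δ[S(1−α)/4] = −SΔα/4 = 0.6495 W m^-2.
Planck response: λ_P = 4σT_e³ = 4·5.67×10⁻⁸·(97.42)³ = 0.2097 W m^-2/K.
ΔT₀ = ΔF/λ_P = 0.6495/0.2097 = 3.10 K.

3.1 K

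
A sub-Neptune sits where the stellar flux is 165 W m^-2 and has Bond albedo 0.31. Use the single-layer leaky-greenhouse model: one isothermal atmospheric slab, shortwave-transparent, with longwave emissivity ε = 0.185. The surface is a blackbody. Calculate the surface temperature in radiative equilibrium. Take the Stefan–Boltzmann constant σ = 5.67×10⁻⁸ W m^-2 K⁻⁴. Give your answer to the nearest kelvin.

Effective emission temperature (TOA balance): σT_e⁴ = S(1−α)/4 = 28.46 W m^-2 → T_e = 149.7 K.
For a single slab of emissivity ε, T_s⁴ = 2T_e⁴/(2−ε); thus T_s = 149.7·(1.102)^(1/4) = 153.4 K.

153 K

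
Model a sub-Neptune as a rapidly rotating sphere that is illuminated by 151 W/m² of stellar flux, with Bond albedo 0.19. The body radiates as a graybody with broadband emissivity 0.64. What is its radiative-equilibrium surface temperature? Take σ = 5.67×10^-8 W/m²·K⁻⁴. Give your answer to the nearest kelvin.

170 K

Averaging over the sphere, the absorbed flux is S(1−α)/4 = 30.58 W/m².
Radiative balance εσT⁴ = 30.58 gives T = [30.58/(0.64·σ)]^(1/4) = 170.4 K.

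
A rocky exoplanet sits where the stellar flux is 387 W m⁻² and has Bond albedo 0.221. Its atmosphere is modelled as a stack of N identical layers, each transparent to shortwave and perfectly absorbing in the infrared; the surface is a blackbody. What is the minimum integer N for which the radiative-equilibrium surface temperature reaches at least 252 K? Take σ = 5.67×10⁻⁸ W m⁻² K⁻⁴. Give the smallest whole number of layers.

3

The effective emission temperature is T_e = [S(1−α)/(4σ)]^¼ = 190.9 K.
Need (N+1)T_e⁴ ≥ T_s⁴, i.e. N+1 ≥ (252/190.9)⁴ = 3.034.
So N ≥ 2.034; the smallest integer is N = 3.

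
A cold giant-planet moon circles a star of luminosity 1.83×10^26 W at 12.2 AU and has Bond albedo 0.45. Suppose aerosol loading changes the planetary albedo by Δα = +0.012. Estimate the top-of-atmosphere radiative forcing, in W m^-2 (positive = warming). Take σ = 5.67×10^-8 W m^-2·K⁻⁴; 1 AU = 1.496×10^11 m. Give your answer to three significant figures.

-0.0131 W m^-2

Orbital distance: d = 12.2 AU = 1.825×10^12 m.
Spreading L over a sphere of radius d: S = 1.83×10^26/(4π·1.83×10^12²) = 4.372 W m^-2.
ΔF = −(S/4)Δα = −(4.372/4)×(+0.012) = -0.01312 W m^-2.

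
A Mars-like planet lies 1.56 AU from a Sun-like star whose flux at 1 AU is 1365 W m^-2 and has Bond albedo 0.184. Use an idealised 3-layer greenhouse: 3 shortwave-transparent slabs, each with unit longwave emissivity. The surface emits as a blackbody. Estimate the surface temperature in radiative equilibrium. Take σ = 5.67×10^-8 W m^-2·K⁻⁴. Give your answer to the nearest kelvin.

Irradiance scales as 1/d², so S = 1365 W m^-2 × (1/1.56)² = 560.9 W m^-2.
OLR = S(1−α)/4 = 114.4 W m^-2; the top layer radiates at T_e = 211.9 K.
With N = 3 opaque layers, T_s = (N+1)^(1/4)·T_e = 4^(1/4)·211.9 = 299.7 K.

300 K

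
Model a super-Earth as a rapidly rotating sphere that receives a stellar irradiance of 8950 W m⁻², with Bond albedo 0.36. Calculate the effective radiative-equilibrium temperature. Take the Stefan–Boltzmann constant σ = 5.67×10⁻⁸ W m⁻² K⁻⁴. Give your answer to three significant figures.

399 kelvin

The planet absorbs (1−α)S over its disc πR² and re-emits over 4πR², so the mean absorbed flux is (1−0.36)·8950/4 = 1432 W m⁻².
In equilibrium σT⁴ equals this, so T = 398.6 K.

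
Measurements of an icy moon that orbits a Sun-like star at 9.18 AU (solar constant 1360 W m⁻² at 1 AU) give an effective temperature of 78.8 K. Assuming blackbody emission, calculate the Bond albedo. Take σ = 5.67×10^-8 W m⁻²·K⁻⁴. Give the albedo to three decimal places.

0.458

By the inverse-square law, S = 1360/9.18² = 16.14 W m⁻².
Energy balance: S(1−α)/4 = σT⁴, so 1−α = 4σT⁴/S.
4σT⁴ = 4·5.67×10⁻⁸·(78.8)⁴ = 8.745 W m⁻².
Hence α = 1 − 8.745/16.14 = 0.4581.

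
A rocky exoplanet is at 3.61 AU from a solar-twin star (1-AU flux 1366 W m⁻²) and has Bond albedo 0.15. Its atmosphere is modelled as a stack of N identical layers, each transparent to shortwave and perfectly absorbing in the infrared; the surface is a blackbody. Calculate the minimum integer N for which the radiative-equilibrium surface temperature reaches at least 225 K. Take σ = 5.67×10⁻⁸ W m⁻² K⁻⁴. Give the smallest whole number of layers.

By the inverse-square law, S = 1366/3.61² = 104.8 W m⁻².
OLR = S(1−α)/4 = 22.27 W m⁻²; the top layer radiates at T_e = 140.8 K.
T_s = (N+1)^(1/4)·T_e ≥ 225 K requires N+1 ≥ (T_s/T_e)⁴ = (225/140.8)⁴ = 6.524.
Rounding up, N = 6.

6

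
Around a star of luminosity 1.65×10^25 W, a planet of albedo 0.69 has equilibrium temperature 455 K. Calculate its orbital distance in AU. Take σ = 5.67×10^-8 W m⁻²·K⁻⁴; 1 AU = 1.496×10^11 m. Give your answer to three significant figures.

0.0433 AU

The flux needed for this T is 4σT⁴/(1−0.69) = 31360 W m⁻².
Then d = [L/(4πS)]^(1/2) = 6.471×10^9 m, i.e. 0.04326 AU.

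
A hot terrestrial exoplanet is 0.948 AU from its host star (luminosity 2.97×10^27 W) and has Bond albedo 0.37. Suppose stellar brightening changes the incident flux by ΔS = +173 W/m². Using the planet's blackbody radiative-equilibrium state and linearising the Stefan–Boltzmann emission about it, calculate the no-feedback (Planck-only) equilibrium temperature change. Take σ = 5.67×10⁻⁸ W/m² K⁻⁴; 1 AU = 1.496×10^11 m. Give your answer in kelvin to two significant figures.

d = 0.948 × 1.496×10^11 m = 1.418×10^11 m.
Flux at the orbit: S = L/(4πd²) = 2.97×10^27/(4π·(1.42×10^11)²) = 11750 W/m².
The baseline emission temperature is T_e = 425.1 K.
ΔF = Δ[S(1−α)]/4 = (1−0.37)·+173/4 = 27.25 W/m².
Planck response: λ_P = 4σT_e³ = 4·5.67×10⁻⁸·(425.1)³ = 17.42 W/m²/K.
So ΔT₀ = 27.25/17.42 = 1.56 K.

1.6 K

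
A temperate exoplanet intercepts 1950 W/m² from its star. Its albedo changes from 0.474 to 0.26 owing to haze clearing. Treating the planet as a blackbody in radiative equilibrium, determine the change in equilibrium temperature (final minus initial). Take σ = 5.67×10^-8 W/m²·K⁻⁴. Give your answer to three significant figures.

23.1 kelvin

With α = 0.474, T₁ = 259.3 K.
Final:   T₂ = [S(1−0.26)/(4σ)]^(1/4) = 282.4 K.
ΔT = T₂ − T₁ = 23.10 K.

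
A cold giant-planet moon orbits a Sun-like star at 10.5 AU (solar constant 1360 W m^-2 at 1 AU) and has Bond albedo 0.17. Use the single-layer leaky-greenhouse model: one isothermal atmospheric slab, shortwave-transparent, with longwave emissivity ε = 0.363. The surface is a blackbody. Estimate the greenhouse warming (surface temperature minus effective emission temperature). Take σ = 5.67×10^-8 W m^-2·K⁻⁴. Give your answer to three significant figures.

Irradiance scales as 1/d², so S = 1360 W m^-2 × (1/10.5)² = 12.34 W m^-2.
Effective emission temperature (TOA balance): σT_e⁴ = S(1−α)/4 = 2.560 W m^-2 → T_e = 81.97 K.
For a single slab of emissivity ε, T_s⁴ = 2T_e⁴/(2−ε); thus T_s = 81.97·(1.222)^(1/4) = 86.18 K.
The atmosphere warms the surface by 4.209 K.

4.21 K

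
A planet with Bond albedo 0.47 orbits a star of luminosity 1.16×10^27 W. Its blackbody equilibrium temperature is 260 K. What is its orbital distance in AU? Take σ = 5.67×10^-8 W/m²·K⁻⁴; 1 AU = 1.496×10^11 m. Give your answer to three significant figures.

Energy balance gives S = 4σT⁴/(1−α) = 1956 W/m².
From L = 4πd²S, d = √(1.16×10^27/(4π·1956)) = 2.173×10^11 m = 1.452 AU.

1.45 AU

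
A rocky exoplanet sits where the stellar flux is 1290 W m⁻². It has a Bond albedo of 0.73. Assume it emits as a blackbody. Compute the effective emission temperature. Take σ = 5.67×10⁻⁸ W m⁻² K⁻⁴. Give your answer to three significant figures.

198 kelvin

Absorbed flux (global mean): S(1−α)/4 = 1290·0.27/4 = 87.08 W m⁻².
In equilibrium σT⁴ equals this, so T = 198.0 K.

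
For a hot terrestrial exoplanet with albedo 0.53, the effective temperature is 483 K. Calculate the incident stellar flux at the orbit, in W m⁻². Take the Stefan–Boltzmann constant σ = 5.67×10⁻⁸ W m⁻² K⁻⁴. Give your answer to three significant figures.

26300 W m⁻²

Invert the energy balance for S: S = 4σT⁴/(1−α).
The emitted flux is σT⁴ = 3086 W m⁻².
So S = 4×3086/(1−0.53) = 26260 W m⁻².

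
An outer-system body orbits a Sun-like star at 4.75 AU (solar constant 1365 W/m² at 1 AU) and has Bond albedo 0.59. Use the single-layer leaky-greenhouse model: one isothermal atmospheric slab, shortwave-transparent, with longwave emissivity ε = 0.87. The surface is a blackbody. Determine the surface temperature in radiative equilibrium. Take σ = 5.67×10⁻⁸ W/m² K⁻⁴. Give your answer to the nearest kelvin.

By the inverse-square law, S = 1365/4.75² = 60.50 W/m².
At the top of the atmosphere, σT_e⁴ = S(1−α)/4 = 6.201 W/m², giving T_e = 102.3 K.
The surface balance (absorbed SW + ε·downward IR = σT_s⁴) with T_a⁴ = T_s⁴/2 reduces to T_s = T_e·[2/(2−ε)]^¼ = 118.0 K.

118 K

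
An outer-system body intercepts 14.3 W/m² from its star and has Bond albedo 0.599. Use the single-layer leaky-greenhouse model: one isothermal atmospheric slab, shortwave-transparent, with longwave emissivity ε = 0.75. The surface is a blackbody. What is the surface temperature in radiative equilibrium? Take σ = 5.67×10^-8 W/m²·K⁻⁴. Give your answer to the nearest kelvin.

80 K

Effective emission temperature (TOA balance): σT_e⁴ = S(1−α)/4 = 1.434 W/m² → T_e = 70.91 K.
For a single slab of emissivity ε, T_s⁴ = 2T_e⁴/(2−ε); thus T_s = 70.91·(1.6)^(1/4) = 79.75 K.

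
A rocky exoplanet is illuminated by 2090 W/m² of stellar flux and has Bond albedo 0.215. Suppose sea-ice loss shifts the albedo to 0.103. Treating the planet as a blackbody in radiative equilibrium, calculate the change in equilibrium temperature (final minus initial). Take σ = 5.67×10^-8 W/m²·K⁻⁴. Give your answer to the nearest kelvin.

Initial: T₁ = [S(1−0.215)/(4σ)]^(1/4) = 291.6 K.
With α = 0.103, T₂ = 301.5 K.
ΔT = T₂ − T₁ = 9.888 K.

10 K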